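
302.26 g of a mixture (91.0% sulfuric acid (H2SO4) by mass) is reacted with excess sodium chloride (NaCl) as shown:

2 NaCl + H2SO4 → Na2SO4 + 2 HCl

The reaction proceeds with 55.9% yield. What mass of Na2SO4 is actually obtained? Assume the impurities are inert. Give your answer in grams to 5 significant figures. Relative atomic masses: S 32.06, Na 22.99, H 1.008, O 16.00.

222.68 g

Pure H2SO4 available = 302.26 g × 0.910 = 275.057 g.
M(H2SO4) = 2(1.008) + 32.06 + 4(16.00) = 98.076 g/mol.
M(Na2SO4) = 2(22.99) + 32.06 + 4(16.00) = 142.04 g/mol.
n(H2SO4) = 275.057 g / 98.076 g/mol = 2.80453 mol.
From the equation the H2SO4:Na2SO4 mole ratio is 1:1, so n(Na2SO4) = 2.80453 × 1/1 = 2.80453 mol.
Mass of Na2SO4 = 2.80453 mol × 142.04 g/mol = 398.355 g.
Actual mass collected = 398.355 g × 0.559 = 222.680 g.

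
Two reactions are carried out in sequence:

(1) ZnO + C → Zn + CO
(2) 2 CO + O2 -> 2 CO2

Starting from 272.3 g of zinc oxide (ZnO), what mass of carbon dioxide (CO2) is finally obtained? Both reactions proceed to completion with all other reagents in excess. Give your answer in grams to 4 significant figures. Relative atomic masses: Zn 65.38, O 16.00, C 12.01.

147.3 g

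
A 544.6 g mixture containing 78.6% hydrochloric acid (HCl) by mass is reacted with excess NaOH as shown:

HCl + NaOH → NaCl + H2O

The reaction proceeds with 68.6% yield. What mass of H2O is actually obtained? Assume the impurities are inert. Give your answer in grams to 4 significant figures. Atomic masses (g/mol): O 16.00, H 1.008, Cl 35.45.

Pure HCl available = 544.6 g × 0.786 = 428.06 g.
M(HCl) = 1.008 + 35.45 = 36.458 g/mol.
M(H2O) = 2(1.008) + 16.00 = 18.016 g/mol.
n(HCl) = 428.06 g / 36.458 g/mol = 11.741 mol.
From the equation the HCl:H2O mole ratio is 1:1, so n(H2O) = 11.741 × 1/1 = 11.741 mol.
Mass of H2O = 11.741 mol × 18.016 g/mol = 211.53 g.
Actual mass collected = 211.53 g × 0.686 = 145.11 g.

145.1 g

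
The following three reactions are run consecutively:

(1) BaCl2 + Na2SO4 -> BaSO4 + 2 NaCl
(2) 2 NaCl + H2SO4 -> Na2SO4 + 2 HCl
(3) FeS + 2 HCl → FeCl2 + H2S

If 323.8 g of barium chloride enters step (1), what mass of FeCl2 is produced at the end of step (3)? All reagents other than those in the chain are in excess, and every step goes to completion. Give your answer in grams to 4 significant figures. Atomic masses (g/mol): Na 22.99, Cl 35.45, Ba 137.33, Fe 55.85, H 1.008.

197.1 g

M(BaCl2) = 137.33 + 2(35.45) = 208.23 g/mol.
M(FeCl2) = 55.85 + 2(35.45) = 126.75 g/mol.
n(BaCl2) = 323.8 / 208.23 = 1.5550 mol.
Reaction (1): BaCl2→NaCl ratio 1:2 ⇒ n(NaCl) = 3.1100 mol.
Reaction (2): NaCl→HCl ratio 2:2 ⇒ n(HCl) = 3.1100 mol.
Reaction (3): HCl→FeCl2 ratio 2:1 ⇒ n(FeCl2) = 1.5550 mol.
Mass of FeCl2 = 1.5550 × 126.75 = 197.10 g.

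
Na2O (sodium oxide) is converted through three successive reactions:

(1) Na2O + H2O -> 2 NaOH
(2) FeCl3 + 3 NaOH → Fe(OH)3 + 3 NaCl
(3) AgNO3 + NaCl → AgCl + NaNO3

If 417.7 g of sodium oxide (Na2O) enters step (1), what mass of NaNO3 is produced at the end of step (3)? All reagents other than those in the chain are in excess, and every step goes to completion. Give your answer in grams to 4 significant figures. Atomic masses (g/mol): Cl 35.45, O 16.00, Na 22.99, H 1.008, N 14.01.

M(Na2O) = 2(22.99) + 16.00 = 61.98 g/mol.
M(NaNO3) = 22.99 + 14.01 + 3(16.00) = 85.00 g/mol.
n(Na2O) = 417.7 / 61.98 = 6.7393 mol.
Reaction (1): Na2O→NaOH ratio 1:2 ⇒ n(NaOH) = 13.479 mol.
Reaction (2): NaOH→NaCl ratio 3:3 ⇒ n(NaCl) = 13.479 mol.
Reaction (3): NaCl→NaNO3 ratio 1:1 ⇒ n(NaNO3) = 13.479 mol.
Mass of NaNO3 = 13.479 × 85.00 = 1145.7 g.

1146 g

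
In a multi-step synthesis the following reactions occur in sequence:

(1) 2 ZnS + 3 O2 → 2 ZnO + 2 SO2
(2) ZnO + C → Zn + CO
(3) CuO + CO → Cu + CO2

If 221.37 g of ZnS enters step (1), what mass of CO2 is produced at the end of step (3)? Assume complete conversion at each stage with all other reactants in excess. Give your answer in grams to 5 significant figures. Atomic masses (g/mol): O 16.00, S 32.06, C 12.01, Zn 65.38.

M(ZnS) = 65.38 + 32.06 = 97.44 g/mol.
M(CO2) = 12.01 + 2(16.00) = 44.01 g/mol.
n(ZnS) = 221.37 / 97.44 = 2.27186 mol.
Reaction (1): ZnS→ZnO ratio 2:2 ⇒ n(ZnO) = 2.27186 mol.
Reaction (2): ZnO→CO ratio 1:1 ⇒ n(CO) = 2.27186 mol.
Reaction (3): CO→CO2 ratio 1:1 ⇒ n(CO2) = 2.27186 mol.
Mass of CO2 = 2.27186 × 44.01 = 99.9845 g.

99.985 g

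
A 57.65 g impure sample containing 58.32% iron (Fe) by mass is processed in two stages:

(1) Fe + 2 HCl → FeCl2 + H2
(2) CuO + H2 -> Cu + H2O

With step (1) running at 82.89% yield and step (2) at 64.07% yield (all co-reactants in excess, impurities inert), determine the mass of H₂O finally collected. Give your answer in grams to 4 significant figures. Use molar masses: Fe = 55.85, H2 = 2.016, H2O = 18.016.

Pure Fe = 57.65 × 0.5832 = 33.621 g.
n(Fe) = 33.621 / 55.85 = 0.60200 mol.
Step 1 (Fe:H2 = 1:1): theoretical n(H2) = 0.60200 mol; at 82.89% yield, n(H2) = 0.49899 mol.
Step 2 (H2:H2O = 1:1): theoretical n(H2O) = 0.49899 mol, so theoretical mass = 0.49899 × 18.016 = 8.9899 g.
At 64.07% yield, actual mass of H2O = 8.9899 × 0.6407 = 5.7598 g.

5.760 g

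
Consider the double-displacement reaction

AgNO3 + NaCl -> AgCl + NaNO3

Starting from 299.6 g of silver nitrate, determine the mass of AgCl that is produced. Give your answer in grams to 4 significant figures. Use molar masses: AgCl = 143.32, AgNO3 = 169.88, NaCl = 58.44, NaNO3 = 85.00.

252.8 g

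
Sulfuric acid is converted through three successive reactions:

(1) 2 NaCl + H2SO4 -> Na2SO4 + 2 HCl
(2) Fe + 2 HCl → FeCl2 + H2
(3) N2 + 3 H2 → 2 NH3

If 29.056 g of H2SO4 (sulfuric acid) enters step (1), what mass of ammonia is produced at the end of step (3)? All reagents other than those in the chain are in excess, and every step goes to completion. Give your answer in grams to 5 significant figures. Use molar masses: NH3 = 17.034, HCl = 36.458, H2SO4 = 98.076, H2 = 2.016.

3.3643 g

n(H2SO4) = 29.056 / 98.076 = 0.296260 mol.
Reaction (1): H2SO4→HCl ratio 1:2 ⇒ n(HCl) = 0.592520 mol.
Reaction (2): HCl→H2 ratio 2:1 ⇒ n(H2) = 0.296260 mol.
Reaction (3): H2→NH3 ratio 3:2 ⇒ n(NH3) = 0.197507 mol.
Mass of NH3 = 0.197507 × 17.034 = 3.36433 g.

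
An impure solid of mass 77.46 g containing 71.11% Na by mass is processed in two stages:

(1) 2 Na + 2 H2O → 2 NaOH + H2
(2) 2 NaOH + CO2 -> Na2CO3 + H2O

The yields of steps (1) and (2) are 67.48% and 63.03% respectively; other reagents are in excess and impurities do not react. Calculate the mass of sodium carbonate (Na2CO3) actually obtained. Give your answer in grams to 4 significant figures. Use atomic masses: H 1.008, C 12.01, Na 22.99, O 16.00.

Pure Na = 77.46 × 0.7111 = 55.082 g.
M(Na) = 22.99 g/mol.
M(Na2CO3) = 2(22.99) + 12.01 + 3(16.00) = 105.99 g/mol.
n(Na) = 55.082 / 22.99 = 2.3959 mol.
Step 1 (Na:NaOH = 2:2): theoretical n(NaOH) = 2.3959 mol; at 67.48% yield, n(NaOH) = 1.6168 mol.
Step 2 (NaOH:Na2CO3 = 2:1): theoretical n(Na2CO3) = 0.80838 mol, so theoretical mass = 0.80838 × 105.99 = 85.680 g.
At 63.03% yield, actual mass of Na2CO3 = 85.680 × 0.6303 = 54.004 g.

54.00 g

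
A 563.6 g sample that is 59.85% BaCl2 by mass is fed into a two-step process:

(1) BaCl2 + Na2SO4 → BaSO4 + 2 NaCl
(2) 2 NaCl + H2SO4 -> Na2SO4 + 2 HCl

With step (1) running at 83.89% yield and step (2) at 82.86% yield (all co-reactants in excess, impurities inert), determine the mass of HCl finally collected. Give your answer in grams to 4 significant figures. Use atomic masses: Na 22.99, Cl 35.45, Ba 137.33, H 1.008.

Pure BaCl2 = 563.6 × 0.5985 = 337.31 g.
M(BaCl2) = 137.33 + 2(35.45) = 208.23 g/mol.
M(HCl) = 1.008 + 35.45 = 36.458 g/mol.
n(BaCl2) = 337.31 / 208.23 = 1.6199 mol.
Step 1 (BaCl2:NaCl = 1:2): theoretical n(NaCl) = 3.2398 mol; at 83.89% yield, n(NaCl) = 2.7179 mol.
Step 2 (NaCl:HCl = 2:2): theoretical n(HCl) = 2.7179 mol, so theoretical mass = 2.7179 × 36.458 = 99.089 g.
At 82.86% yield, actual mass of HCl = 99.089 × 0.8286 = 82.105 g.

82.11 g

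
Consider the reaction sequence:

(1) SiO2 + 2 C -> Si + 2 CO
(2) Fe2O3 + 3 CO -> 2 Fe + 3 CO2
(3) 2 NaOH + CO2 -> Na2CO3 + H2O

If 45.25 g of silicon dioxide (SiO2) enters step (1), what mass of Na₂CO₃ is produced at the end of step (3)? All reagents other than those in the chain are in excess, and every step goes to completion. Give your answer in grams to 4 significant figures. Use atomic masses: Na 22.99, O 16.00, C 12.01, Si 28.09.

159.6 g

M(SiO2) = 28.09 + 2(16.00) = 60.09 g/mol.
M(Na2CO3) = 2(22.99) + 12.01 + 3(16.00) = 105.99 g/mol.
n(SiO2) = 45.25 / 60.09 = 0.75304 mol.
Reaction (1): SiO2→CO ratio 1:2 ⇒ n(CO) = 1.5061 mol.
Reaction (2): CO→CO2 ratio 3:3 ⇒ n(CO2) = 1.5061 mol.
Reaction (3): CO2→Na2CO3 ratio 1:1 ⇒ n(Na2CO3) = 1.5061 mol.
Mass of Na2CO3 = 1.5061 × 105.99 = 159.63 g.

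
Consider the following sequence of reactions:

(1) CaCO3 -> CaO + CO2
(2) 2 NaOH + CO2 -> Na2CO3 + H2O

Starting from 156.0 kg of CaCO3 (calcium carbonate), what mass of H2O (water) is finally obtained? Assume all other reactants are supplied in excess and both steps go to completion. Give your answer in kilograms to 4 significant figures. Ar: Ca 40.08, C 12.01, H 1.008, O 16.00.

28.08 kg

M(CaCO3) = 40.08 + 12.01 + 3(16.00) = 100.09 g/mol.
M(H2O) = 2(1.008) + 16.00 = 18.016 g/mol.
156.0 kg = 156000 g.
n(CaCO3) = 156000 / 100.09 = 1558.6 mol.
Step 1 gives a 1:1 ratio of CaCO3 to CO2, so n(CO2) = 1558.6 mol.
In step 2 the CO2:H2O ratio is 1:1, so n(H2O) = 1558.6 mol.
Mass of H2O = 1558.6 × 18.016 = 28080 g = 28.08 kg.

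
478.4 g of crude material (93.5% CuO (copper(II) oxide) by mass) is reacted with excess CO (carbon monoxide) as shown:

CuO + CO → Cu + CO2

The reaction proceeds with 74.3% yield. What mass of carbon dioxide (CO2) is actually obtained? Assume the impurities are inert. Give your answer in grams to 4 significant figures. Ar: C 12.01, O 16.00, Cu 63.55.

Pure CuO available = 478.4 g × 0.935 = 447.30 g.
M(CuO) = 63.55 + 16.00 = 79.55 g/mol.
M(CO2) = 12.01 + 2(16.00) = 44.01 g/mol.
n(CuO) = 447.30 g / 79.55 g/mol = 5.6229 mol.
From the equation the CuO:CO2 mole ratio is 1:1, so n(CO2) = 5.6229 × 1/1 = 5.6229 mol.
Mass of CO2 = 5.6229 mol × 44.01 g/mol = 247.47 g.
Actual mass collected = 247.47 g × 0.743 = 183.87 g.

183.9 g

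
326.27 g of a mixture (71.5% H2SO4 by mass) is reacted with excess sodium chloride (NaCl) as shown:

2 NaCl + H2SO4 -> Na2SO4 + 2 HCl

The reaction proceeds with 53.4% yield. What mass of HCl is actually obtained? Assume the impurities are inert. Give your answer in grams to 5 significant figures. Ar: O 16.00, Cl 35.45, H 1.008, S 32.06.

92.616 g

Pure H2SO4 available = 326.27 g × 0.715 = 233.283 g.
M(H2SO4) = 2(1.008) + 32.06 + 4(16.00) = 98.076 g/mol.
M(HCl) = 1.008 + 35.45 = 36.458 g/mol.
n(H2SO4) = 233.283 g / 98.076 g/mol = 2.37859 mol.
From the equation the H2SO4:HCl mole ratio is 1:2, so n(HCl) = 2.37859 × 2/1 = 4.75719 mol.
Mass of HCl = 4.75719 mol × 36.458 g/mol = 173.438 g.
Actual mass collected = 173.438 g × 0.534 = 92.6157 g.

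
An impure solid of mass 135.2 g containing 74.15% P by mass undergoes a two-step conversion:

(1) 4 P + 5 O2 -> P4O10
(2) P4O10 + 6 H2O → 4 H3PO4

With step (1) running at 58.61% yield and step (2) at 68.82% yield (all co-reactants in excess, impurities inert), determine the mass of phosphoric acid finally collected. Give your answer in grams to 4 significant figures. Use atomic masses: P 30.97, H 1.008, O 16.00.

Pure P = 135.2 × 0.7415 = 100.25 g.
M(P) = 30.97 g/mol.
M(H3PO4) = 3(1.008) + 30.97 + 4(16.00) = 97.994 g/mol.
n(P) = 100.25 / 30.97 = 3.2370 mol.
Step 1 (P:P4O10 = 4:1): theoretical n(P4O10) = 0.80926 mol; at 58.61% yield, n(P4O10) = 0.47431 mol.
Step 2 (P4O10:H3PO4 = 1:4): theoretical n(H3PO4) = 1.8972 mol, so theoretical mass = 1.8972 × 97.994 = 185.92 g.
At 68.82% yield, actual mass of H3PO4 = 185.92 × 0.6882 = 127.95 g.

127.9 g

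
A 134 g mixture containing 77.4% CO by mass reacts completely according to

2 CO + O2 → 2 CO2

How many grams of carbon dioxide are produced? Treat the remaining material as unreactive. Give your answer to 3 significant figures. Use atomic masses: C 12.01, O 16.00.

163 g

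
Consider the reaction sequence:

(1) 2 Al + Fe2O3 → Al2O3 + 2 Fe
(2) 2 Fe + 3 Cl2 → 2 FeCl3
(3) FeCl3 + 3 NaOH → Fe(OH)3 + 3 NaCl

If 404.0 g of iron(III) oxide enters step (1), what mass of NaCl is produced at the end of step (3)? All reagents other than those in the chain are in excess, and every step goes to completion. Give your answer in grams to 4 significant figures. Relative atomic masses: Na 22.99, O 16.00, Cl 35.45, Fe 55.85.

887.0 g

M(Fe2O3) = 2(55.85) + 3(16.00) = 159.70 g/mol.
M(NaCl) = 22.99 + 35.45 = 58.44 g/mol.
n(Fe2O3) = 404.0 / 159.70 = 2.5297 mol.
Reaction (1): Fe2O3→Fe ratio 1:2 ⇒ n(Fe) = 5.0595 mol.
Reaction (2): Fe→FeCl3 ratio 2:2 ⇒ n(FeCl3) = 5.0595 mol.
Reaction (3): FeCl3→NaCl ratio 1:3 ⇒ n(NaCl) = 15.178 mol.
Mass of NaCl = 15.178 × 58.44 = 887.03 g.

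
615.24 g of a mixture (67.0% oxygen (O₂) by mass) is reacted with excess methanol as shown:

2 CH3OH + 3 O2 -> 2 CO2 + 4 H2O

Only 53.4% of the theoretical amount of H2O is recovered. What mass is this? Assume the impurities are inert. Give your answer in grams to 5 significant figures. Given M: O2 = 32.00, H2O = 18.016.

165.24 g

Pure O2 available = 615.24 g × 0.670 = 412.211 g.
n(O2) = 412.211 g / 32.00 g/mol = 12.8816 mol.
From the equation the O2:H2O mole ratio is 3:4, so n(H2O) = 12.8816 × 4/3 = 17.1755 mol.
Mass of H2O = 17.1755 mol × 18.016 g/mol = 309.433 g.
Actual mass collected = 309.433 g × 0.534 = 165.237 g.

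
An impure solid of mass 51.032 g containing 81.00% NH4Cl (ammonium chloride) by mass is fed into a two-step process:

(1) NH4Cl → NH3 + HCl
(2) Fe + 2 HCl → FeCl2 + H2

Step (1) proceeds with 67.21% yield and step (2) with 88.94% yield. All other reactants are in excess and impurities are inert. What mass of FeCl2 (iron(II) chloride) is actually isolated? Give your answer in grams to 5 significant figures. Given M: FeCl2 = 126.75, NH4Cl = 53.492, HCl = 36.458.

Pure NH4Cl = 51.032 × 0.8100 = 41.3359 g.
n(NH4Cl) = 41.3359 / 53.492 = 0.772750 mol.
Step 1 (NH4Cl:HCl = 1:1): theoretical n(HCl) = 0.772750 mol; at 67.21% yield, n(HCl) = 0.519365 mol.
Step 2 (HCl:FeCl2 = 2:1): theoretical n(FeCl2) = 0.259682 mol, so theoretical mass = 0.259682 × 126.75 = 32.9148 g.
At 88.94% yield, actual mass of FeCl2 = 32.9148 × 0.8894 = 29.2744 g.

29.274 g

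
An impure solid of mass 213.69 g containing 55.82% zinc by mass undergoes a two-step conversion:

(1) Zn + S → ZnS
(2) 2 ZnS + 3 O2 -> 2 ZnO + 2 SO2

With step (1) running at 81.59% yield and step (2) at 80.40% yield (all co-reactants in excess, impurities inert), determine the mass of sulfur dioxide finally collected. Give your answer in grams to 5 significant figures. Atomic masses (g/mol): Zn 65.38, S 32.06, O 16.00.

Pure Zn = 213.69 × 0.5582 = 119.282 g.
M(Zn) = 65.38 g/mol.
M(SO2) = 32.06 + 2(16.00) = 64.06 g/mol.
n(Zn) = 119.282 / 65.38 = 1.82444 mol.
Step 1 (Zn:ZnS = 1:1): theoretical n(ZnS) = 1.82444 mol; at 81.59% yield, n(ZnS) = 1.48856 mol.
Step 2 (ZnS:SO2 = 2:2): theoretical n(SO2) = 1.48856 mol, so theoretical mass = 1.48856 × 64.06 = 95.3571 g.
At 80.40% yield, actual mass of SO2 = 95.3571 × 0.8040 = 76.6671 g.

76.667 g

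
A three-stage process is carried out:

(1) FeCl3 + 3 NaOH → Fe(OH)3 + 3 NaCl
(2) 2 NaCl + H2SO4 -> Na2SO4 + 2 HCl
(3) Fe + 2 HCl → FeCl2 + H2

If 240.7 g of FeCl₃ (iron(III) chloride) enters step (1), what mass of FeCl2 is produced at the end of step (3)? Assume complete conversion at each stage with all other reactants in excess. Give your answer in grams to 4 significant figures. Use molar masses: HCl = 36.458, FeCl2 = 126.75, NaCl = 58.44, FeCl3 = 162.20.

282.1 g

n(FeCl3) = 240.7 / 162.20 = 1.4840 mol.
Reaction (1): FeCl3→NaCl ratio 1:3 ⇒ n(NaCl) = 4.4519 mol.
Reaction (2): NaCl→HCl ratio 2:2 ⇒ n(HCl) = 4.4519 mol.
Reaction (3): HCl→FeCl2 ratio 2:1 ⇒ n(FeCl2) = 2.2260 mol.
Mass of FeCl2 = 2.2260 × 126.75 = 282.14 g.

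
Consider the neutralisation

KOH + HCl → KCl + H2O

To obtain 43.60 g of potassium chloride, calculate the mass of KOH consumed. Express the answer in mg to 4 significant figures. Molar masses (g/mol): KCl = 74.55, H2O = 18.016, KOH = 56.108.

n(KCl) = 43.600 g / 74.55 g/mol = 0.58484 mol.
From the equation the KCl:KOH mole ratio is 1:1, so n(KOH) = 0.58484 × 1/1 = 0.58484 mol.
Mass of KOH = 0.58484 mol × 56.108 g/mol = 32.814 g.
Converting to mg: 32.814 g = 32810 mg.

32810 mg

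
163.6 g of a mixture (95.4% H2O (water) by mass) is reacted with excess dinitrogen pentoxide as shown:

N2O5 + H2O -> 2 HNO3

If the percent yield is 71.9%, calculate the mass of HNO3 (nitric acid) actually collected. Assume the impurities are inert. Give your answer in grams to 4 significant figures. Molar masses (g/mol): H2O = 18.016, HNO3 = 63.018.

Pure H2O available = 163.6 g × 0.954 = 156.07 g.
n(H2O) = 156.07 g / 18.016 g/mol = 8.6631 mol.
From the equation the H2O:HNO3 mole ratio is 1:2, so n(HNO3) = 8.6631 × 2/1 = 17.326 mol.
Mass of HNO3 = 17.326 mol × 63.018 g/mol = 1091.9 g.
Actual mass collected = 1091.9 g × 0.719 = 785.05 g.

785.0 g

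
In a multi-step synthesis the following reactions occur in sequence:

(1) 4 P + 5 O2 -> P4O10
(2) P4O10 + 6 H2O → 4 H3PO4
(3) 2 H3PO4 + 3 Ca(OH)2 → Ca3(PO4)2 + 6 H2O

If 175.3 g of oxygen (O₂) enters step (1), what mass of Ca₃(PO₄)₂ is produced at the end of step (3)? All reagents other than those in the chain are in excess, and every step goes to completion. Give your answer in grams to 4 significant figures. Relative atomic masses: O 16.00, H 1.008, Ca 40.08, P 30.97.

M(O2) = 2(16.00) = 32.00 g/mol.
M(Ca3(PO4)2) = 3(40.08) + 2(30.97) + 8(16.00) = 310.18 g/mol.
n(O2) = 175.3 / 32.00 = 5.4781 mol.
Reaction (1): O2→P4O10 ratio 5:1 ⇒ n(P4O10) = 1.0956 mol.
Reaction (2): P4O10→H3PO4 ratio 1:4 ⇒ n(H3PO4) = 4.3825 mol.
Reaction (3): H3PO4→Ca3(PO4)2 ratio 2:1 ⇒ n(Ca3(PO4)2) = 2.1913 mol.
Mass of Ca3(PO4)2 = 2.1913 × 310.18 = 679.68 g.

679.7 g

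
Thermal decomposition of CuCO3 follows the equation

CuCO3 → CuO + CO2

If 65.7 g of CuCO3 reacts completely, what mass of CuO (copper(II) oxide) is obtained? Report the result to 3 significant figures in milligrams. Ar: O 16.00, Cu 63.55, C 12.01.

42300 mg

M(CuCO3) = 63.55 + 12.01 + 3(16.00) = 123.56 g/mol.
M(CuO) = 63.55 + 16.00 = 79.55 g/mol.
n(CuCO3) = 65.70 g / 123.56 g/mol = 0.5317 mol.
From the equation the CuCO3:CuO mole ratio is 1:1, so n(CuO) = 0.5317 × 1/1 = 0.5317 mol.
Mass of CuO = 0.5317 mol × 79.55 g/mol = 42.30 g.
Converting to mg: 42.30 g = 42300 mg.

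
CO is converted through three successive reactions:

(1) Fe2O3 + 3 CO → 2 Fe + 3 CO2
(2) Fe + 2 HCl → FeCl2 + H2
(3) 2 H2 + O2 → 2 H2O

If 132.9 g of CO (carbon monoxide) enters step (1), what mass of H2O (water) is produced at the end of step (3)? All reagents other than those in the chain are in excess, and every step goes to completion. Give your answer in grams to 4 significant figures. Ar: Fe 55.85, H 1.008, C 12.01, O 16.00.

56.99 g

M(CO) = 12.01 + 16.00 = 28.01 g/mol.
M(H2O) = 2(1.008) + 16.00 = 18.016 g/mol.
n(CO) = 132.9 / 28.01 = 4.7447 mol.
Reaction (1): CO→Fe ratio 3:2 ⇒ n(Fe) = 3.1632 mol.
Reaction (2): Fe→H2 ratio 1:1 ⇒ n(H2) = 3.1632 mol.
Reaction (3): H2→H2O ratio 2:2 ⇒ n(H2O) = 3.1632 mol.
Mass of H2O = 3.1632 × 18.016 = 56.987 g.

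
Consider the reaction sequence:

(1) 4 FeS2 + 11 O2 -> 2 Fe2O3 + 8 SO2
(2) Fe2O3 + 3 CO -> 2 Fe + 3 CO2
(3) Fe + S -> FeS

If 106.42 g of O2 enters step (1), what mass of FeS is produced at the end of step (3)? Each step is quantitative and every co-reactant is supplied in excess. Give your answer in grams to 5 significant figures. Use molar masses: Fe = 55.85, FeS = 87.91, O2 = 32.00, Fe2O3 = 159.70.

n(O2) = 106.42 / 32.00 = 3.32563 mol.
Reaction (1): O2→Fe2O3 ratio 11:2 ⇒ n(Fe2O3) = 0.604659 mol.
Reaction (2): Fe2O3→Fe ratio 1:2 ⇒ n(Fe) = 1.20932 mol.
Reaction (3): Fe→FeS ratio 1:1 ⇒ n(FeS) = 1.20932 mol.
Mass of FeS = 1.20932 × 87.91 = 106.311 g.

106.31 g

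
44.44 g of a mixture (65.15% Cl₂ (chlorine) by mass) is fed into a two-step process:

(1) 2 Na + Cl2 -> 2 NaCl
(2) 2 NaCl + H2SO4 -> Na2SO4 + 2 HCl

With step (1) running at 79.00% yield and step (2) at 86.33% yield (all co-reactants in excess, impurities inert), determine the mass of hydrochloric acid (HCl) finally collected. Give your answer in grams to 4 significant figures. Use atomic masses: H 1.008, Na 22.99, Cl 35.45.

Pure Cl2 = 44.44 × 0.6515 = 28.953 g.
M(Cl2) = 2(35.45) = 70.90 g/mol.
M(HCl) = 1.008 + 35.45 = 36.458 g/mol.
n(Cl2) = 28.953 / 70.90 = 0.40836 mol.
Step 1 (Cl2:NaCl = 1:2): theoretical n(NaCl) = 0.81672 mol; at 79.00% yield, n(NaCl) = 0.64521 mol.
Step 2 (NaCl:HCl = 2:2): theoretical n(HCl) = 0.64521 mol, so theoretical mass = 0.64521 × 36.458 = 23.523 g.
At 86.33% yield, actual mass of HCl = 23.523 × 0.8633 = 20.307 g.

20.31 g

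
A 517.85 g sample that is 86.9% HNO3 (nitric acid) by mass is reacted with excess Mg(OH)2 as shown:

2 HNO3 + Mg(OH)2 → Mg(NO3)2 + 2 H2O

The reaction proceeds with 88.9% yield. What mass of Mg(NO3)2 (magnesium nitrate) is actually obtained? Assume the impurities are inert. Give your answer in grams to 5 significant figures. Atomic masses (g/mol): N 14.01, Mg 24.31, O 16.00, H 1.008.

470.83 g

Pure HNO3 available = 517.85 g × 0.869 = 450.012 g.
M(HNO3) = 1.008 + 14.01 + 3(16.00) = 63.018 g/mol.
M(Mg(NO3)2) = 24.31 + 2(14.01) + 6(16.00) = 148.33 g/mol.
n(HNO3) = 450.012 g / 63.018 g/mol = 7.14100 mol.
From the equation the HNO3:Mg(NO3)2 mole ratio is 2:1, so n(Mg(NO3)2) = 7.14100 × 1/2 = 3.57050 mol.
Mass of Mg(NO3)2 = 3.57050 mol × 148.33 g/mol = 529.612 g.
Actual mass collected = 529.612 g × 0.889 = 470.825 g.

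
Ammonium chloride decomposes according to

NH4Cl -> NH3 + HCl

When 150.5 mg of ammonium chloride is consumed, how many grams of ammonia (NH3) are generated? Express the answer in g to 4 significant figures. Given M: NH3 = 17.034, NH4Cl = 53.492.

0.04793 g

Convert: 150.5 mg = 0.15050 g.
n(NH4Cl) = 0.15050 g / 53.492 g/mol = 0.0028135 mol.
From the equation the NH4Cl:NH3 mole ratio is 1:1, so n(NH3) = 0.0028135 × 1/1 = 0.0028135 mol.
Mass of NH3 = 0.0028135 mol × 17.034 g/mol = 0.047925 g.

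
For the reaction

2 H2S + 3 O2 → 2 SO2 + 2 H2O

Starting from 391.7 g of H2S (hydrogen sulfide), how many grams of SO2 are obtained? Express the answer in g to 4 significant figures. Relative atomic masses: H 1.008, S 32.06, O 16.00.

M(H2S) = 2(1.008) + 32.06 = 34.076 g/mol.
M(SO2) = 32.06 + 2(16.00) = 64.06 g/mol.
n(H2S) = 391.70 g / 34.076 g/mol = 11.495 mol.
From the equation the H2S:SO2 mole ratio is 2:2, so n(SO2) = 11.495 × 2/2 = 11.495 mol.
Mass of SO2 = 11.495 mol × 64.06 g/mol = 736.36 g.

736.4 g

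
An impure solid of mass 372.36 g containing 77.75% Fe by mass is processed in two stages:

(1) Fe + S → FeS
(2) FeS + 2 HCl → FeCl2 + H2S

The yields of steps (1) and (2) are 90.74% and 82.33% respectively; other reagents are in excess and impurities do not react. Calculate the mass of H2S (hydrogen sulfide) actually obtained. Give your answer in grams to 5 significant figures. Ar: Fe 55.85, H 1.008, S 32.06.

131.96 g

Pure Fe = 372.36 × 0.7775 = 289.510 g.
M(Fe) = 55.85 g/mol.
M(H2S) = 2(1.008) + 32.06 = 34.076 g/mol.
n(Fe) = 289.510 / 55.85 = 5.18370 mol.
Step 1 (Fe:FeS = 1:1): theoretical n(FeS) = 5.18370 mol; at 90.74% yield, n(FeS) = 4.70369 mol.
Step 2 (FeS:H2S = 1:1): theoretical n(H2S) = 4.70369 mol, so theoretical mass = 4.70369 × 34.076 = 160.283 g.
At 82.33% yield, actual mass of H2S = 160.283 × 0.8233 = 131.961 g.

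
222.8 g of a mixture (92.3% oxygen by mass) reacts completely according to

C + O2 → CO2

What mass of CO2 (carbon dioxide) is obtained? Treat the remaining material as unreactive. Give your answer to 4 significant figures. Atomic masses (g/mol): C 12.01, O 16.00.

282.8 g

Mass of pure O2 = 222.8 g × 0.923 = 205.64 g.
M(O2) = 2(16.00) = 32.00 g/mol.
M(CO2) = 12.01 + 2(16.00) = 44.01 g/mol.
n(O2) = 205.64 g / 32.00 g/mol = 6.4264 mol.
From the equation the O2:CO2 mole ratio is 1:1, so n(CO2) = 6.4264 × 1/1 = 6.4264 mol.
Mass of CO2 = 6.4264 mol × 44.01 g/mol = 282.83 g.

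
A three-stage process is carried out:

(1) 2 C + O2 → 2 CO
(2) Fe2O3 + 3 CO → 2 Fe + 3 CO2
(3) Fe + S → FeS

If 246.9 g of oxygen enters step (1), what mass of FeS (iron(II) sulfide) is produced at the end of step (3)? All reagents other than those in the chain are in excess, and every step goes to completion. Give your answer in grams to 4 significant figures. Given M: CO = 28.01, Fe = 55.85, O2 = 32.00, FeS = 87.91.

n(O2) = 246.9 / 32.00 = 7.7156 mol.
Reaction (1): O2→CO ratio 1:2 ⇒ n(CO) = 15.431 mol.
Reaction (2): CO→Fe ratio 3:2 ⇒ n(Fe) = 10.287 mol.
Reaction (3): Fe→FeS ratio 1:1 ⇒ n(FeS) = 10.287 mol.
Mass of FeS = 10.287 × 87.91 = 904.37 g.

904.4 g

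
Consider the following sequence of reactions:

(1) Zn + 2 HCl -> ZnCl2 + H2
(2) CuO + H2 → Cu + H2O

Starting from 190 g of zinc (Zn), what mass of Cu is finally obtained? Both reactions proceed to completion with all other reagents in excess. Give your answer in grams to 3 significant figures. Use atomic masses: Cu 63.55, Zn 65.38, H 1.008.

M(Zn) = 65.38 g/mol.
M(Cu) = 63.55 g/mol.
n(Zn) = 190.0 / 65.38 = 2.906 mol.
Step 1 gives a 1:1 ratio of Zn to H2, so n(H2) = 2.906 mol.
In step 2 the H2:Cu ratio is 1:1, so n(Cu) = 2.906 mol.
Mass of Cu = 2.906 × 63.55 = 184.7 g.

185 g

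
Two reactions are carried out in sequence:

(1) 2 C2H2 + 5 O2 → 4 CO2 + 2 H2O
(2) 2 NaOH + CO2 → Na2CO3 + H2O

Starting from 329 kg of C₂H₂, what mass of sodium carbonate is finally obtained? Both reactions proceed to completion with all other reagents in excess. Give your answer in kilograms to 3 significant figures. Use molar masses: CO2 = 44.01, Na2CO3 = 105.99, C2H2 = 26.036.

2680 kg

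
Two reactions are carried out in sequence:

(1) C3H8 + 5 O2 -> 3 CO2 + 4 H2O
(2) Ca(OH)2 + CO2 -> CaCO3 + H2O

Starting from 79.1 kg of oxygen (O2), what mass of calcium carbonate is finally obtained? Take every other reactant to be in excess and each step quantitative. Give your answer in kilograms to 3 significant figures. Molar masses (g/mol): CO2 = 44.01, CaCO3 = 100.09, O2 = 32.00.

79.1 kg = 79100 g.
n(O2) = 79100 / 32.00 = 2472 mol.
Step 1 gives a 5:3 ratio of O2 to CO2, so n(CO2) = 1483 mol.
In step 2 the CO2:CaCO3 ratio is 1:1, so n(CaCO3) = 1483 mol.
Mass of CaCO3 = 1483 × 100.09 = 148400 g = 148 kg.

148 kg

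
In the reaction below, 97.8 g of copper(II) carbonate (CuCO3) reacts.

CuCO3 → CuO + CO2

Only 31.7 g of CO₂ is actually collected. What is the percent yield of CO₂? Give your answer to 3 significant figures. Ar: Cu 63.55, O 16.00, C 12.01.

M(CuCO3) = 63.55 + 12.01 + 3(16.00) = 123.56 g/mol.
M(CO2) = 12.01 + 2(16.00) = 44.01 g/mol.
n(CuCO3) = 97.80 g / 123.56 g/mol = 0.7915 mol.
From the equation the CuCO3:CO2 mole ratio is 1:1, so n(CO2) = 0.7915 × 1/1 = 0.7915 mol.
Mass of CO2 = 0.7915 mol × 44.01 g/mol = 34.83 g.
This is the theoretical yield. Percent yield = 31.7 g / 34.83 g × 100% = 91.00%.

91.0 %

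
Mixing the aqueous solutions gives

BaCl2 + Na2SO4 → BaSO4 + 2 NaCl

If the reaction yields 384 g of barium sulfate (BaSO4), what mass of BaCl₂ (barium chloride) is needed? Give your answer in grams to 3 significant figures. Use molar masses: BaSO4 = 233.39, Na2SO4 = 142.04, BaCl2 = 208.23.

343 g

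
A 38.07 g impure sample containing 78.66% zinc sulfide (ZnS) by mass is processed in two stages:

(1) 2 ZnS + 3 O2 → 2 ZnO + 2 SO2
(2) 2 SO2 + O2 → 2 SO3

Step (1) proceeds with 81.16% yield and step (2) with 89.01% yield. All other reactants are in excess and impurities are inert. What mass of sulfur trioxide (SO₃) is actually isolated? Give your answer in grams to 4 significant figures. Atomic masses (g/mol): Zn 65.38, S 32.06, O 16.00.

Pure ZnS = 38.07 × 0.7866 = 29.946 g.
M(ZnS) = 65.38 + 32.06 = 97.44 g/mol.
M(SO3) = 32.06 + 3(16.00) = 80.06 g/mol.
n(ZnS) = 29.946 / 97.44 = 0.30733 mol.
Step 1 (ZnS:SO2 = 2:2): theoretical n(SO2) = 0.30733 mol; at 81.16% yield, n(SO2) = 0.24943 mol.
Step 2 (SO2:SO3 = 2:2): theoretical n(SO3) = 0.24943 mol, so theoretical mass = 0.24943 × 80.06 = 19.969 g.
At 89.01% yield, actual mass of SO3 = 19.969 × 0.8901 = 17.774 g.

17.77 g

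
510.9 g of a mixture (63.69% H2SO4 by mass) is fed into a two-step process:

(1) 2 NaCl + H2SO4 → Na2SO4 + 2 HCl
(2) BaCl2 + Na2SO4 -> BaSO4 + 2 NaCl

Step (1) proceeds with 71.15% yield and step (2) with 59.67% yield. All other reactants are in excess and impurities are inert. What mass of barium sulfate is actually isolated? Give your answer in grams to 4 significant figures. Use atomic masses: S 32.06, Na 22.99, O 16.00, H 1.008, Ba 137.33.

Pure H2SO4 = 510.9 × 0.6369 = 325.39 g.
M(H2SO4) = 2(1.008) + 32.06 + 4(16.00) = 98.076 g/mol.
M(BaSO4) = 137.33 + 32.06 + 4(16.00) = 233.39 g/mol.
n(H2SO4) = 325.39 / 98.076 = 3.3178 mol.
Step 1 (H2SO4:Na2SO4 = 1:1): theoretical n(Na2SO4) = 3.3178 mol; at 71.15% yield, n(Na2SO4) = 2.3606 mol.
Step 2 (Na2SO4:BaSO4 = 1:1): theoretical n(BaSO4) = 2.3606 mol, so theoretical mass = 2.3606 × 233.39 = 550.94 g.
At 59.67% yield, actual mass of BaSO4 = 550.94 × 0.5967 = 328.74 g.

328.7 g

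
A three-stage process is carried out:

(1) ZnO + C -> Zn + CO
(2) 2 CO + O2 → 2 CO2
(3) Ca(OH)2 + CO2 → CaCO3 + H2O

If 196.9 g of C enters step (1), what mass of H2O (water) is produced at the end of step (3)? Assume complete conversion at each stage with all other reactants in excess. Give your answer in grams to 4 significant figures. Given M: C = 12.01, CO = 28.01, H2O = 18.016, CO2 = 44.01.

295.4 g

n(C) = 196.9 / 12.01 = 16.395 mol.
Reaction (1): C→CO ratio 1:1 ⇒ n(CO) = 16.395 mol.
Reaction (2): CO→CO2 ratio 2:2 ⇒ n(CO2) = 16.395 mol.
Reaction (3): CO2→H2O ratio 1:1 ⇒ n(H2O) = 16.395 mol.
Mass of H2O = 16.395 × 18.016 = 295.37 g.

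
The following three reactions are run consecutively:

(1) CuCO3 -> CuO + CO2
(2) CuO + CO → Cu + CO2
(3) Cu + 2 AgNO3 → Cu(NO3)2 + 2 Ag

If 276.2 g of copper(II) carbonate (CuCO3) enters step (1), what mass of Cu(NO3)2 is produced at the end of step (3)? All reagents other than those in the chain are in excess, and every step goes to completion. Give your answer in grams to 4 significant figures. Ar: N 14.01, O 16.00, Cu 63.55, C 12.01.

419.3 g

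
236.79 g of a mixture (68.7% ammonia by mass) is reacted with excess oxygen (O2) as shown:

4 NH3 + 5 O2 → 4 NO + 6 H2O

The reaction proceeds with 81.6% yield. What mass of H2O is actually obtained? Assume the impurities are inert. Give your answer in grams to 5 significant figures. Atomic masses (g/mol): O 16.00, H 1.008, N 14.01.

210.59 g

Pure NH3 available = 236.79 g × 0.687 = 162.675 g.
M(NH3) = 14.01 + 3(1.008) = 17.034 g/mol.
M(H2O) = 2(1.008) + 16.00 = 18.016 g/mol.
n(NH3) = 162.675 g / 17.034 g/mol = 9.55000 mol.
From the equation the NH3:H2O mole ratio is 4:6, so n(H2O) = 9.55000 × 6/4 = 14.3250 mol.
Mass of H2O = 14.3250 mol × 18.016 g/mol = 258.079 g.
Actual mass collected = 258.079 g × 0.816 = 210.593 g.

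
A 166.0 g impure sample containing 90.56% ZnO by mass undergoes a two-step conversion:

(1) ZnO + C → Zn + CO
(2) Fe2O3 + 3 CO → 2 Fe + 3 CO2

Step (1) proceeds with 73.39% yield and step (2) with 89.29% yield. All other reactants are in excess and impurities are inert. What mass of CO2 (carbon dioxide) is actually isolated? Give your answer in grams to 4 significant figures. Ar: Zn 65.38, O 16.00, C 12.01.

Pure ZnO = 166.0 × 0.9056 = 150.33 g.
M(ZnO) = 65.38 + 16.00 = 81.38 g/mol.
M(CO2) = 12.01 + 2(16.00) = 44.01 g/mol.
n(ZnO) = 150.33 / 81.38 = 1.8473 mol.
Step 1 (ZnO:CO = 1:1): theoretical n(CO) = 1.8473 mol; at 73.39% yield, n(CO) = 1.3557 mol.
Step 2 (CO:CO2 = 3:3): theoretical n(CO2) = 1.3557 mol, so theoretical mass = 1.3557 × 44.01 = 59.664 g.
At 89.29% yield, actual mass of CO2 = 59.664 × 0.8929 = 53.274 g.

53.27 g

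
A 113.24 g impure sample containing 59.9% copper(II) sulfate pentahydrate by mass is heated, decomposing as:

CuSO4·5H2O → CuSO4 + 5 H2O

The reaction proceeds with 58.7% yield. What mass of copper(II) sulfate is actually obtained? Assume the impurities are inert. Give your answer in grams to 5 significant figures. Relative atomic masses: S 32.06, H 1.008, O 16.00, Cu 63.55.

25.452 g

Pure CuSO4·5H2O available = 113.24 g × 0.599 = 67.8308 g.
M(CuSO4·5H2O) = 63.55 + 32.06 + 9(16.00) + 10(1.008) = 249.69 g/mol.
M(CuSO4) = 63.55 + 32.06 + 4(16.00) = 159.61 g/mol.
n(CuSO4·5H2O) = 67.8308 g / 249.69 g/mol = 0.271660 mol.
From the equation the CuSO4·5H2O:CuSO4 mole ratio is 1:1, so n(CuSO4) = 0.271660 × 1/1 = 0.271660 mol.
Mass of CuSO4 = 0.271660 mol × 159.61 g/mol = 43.3596 g.
Actual mass collected = 43.3596 g × 0.587 = 25.4521 g.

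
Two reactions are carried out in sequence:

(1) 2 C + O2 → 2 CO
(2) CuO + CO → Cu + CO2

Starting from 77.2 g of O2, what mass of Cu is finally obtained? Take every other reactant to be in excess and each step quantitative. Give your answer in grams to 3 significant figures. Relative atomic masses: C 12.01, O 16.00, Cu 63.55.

M(O2) = 2(16.00) = 32.00 g/mol.
M(Cu) = 63.55 g/mol.
n(O2) = 77.20 / 32.00 = 2.413 mol.
Step 1 gives a 1:2 ratio of O2 to CO, so n(CO) = 4.825 mol.
In step 2 the CO:Cu ratio is 1:1, so n(Cu) = 4.825 mol.
Mass of Cu = 4.825 × 63.55 = 306.6 g.

307 g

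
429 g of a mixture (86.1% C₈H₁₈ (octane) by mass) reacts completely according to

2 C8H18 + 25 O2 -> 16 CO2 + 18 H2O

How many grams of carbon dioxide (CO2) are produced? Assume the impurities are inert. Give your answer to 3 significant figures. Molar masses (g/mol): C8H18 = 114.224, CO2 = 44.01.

1140 g

Mass of pure C8H18 = 429 g × 0.861 = 369.4 g.
n(C8H18) = 369.4 g / 114.224 g/mol = 3.234 mol.
From the equation the C8H18:CO2 mole ratio is 2:16, so n(CO2) = 3.234 × 16/2 = 25.87 mol.
Mass of CO2 = 25.87 mol × 44.01 g/mol = 1139 g.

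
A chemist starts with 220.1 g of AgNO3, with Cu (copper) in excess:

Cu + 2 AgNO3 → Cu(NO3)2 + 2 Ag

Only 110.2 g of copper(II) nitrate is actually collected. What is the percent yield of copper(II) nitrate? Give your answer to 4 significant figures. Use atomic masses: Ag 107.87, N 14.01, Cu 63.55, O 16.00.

M(AgNO3) = 107.87 + 14.01 + 3(16.00) = 169.88 g/mol.
M(Cu(NO3)2) = 63.55 + 2(14.01) + 6(16.00) = 187.57 g/mol.
n(AgNO3) = 220.10 g / 169.88 g/mol = 1.2956 mol.
From the equation the AgNO3:Cu(NO3)2 mole ratio is 2:1, so n(Cu(NO3)2) = 1.2956 × 1/2 = 0.64781 mol.
Mass of Cu(NO3)2 = 0.64781 mol × 187.57 g/mol = 121.51 g.
This is the theoretical yield. Percent yield = 110.2 g / 121.51 g × 100% = 90.692%.

90.69 %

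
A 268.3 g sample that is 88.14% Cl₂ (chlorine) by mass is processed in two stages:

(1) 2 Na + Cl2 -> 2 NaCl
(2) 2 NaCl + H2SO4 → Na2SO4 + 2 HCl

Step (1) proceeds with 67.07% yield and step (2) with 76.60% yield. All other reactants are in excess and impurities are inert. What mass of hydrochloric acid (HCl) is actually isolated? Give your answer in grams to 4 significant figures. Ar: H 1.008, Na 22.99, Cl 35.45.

124.9 g

Pure Cl2 = 268.3 × 0.8814 = 236.48 g.
M(Cl2) = 2(35.45) = 70.90 g/mol.
M(HCl) = 1.008 + 35.45 = 36.458 g/mol.
n(Cl2) = 236.48 / 70.90 = 3.3354 mol.
Step 1 (Cl2:NaCl = 1:2): theoretical n(NaCl) = 6.6708 mol; at 67.07% yield, n(NaCl) = 4.4741 mol.
Step 2 (NaCl:HCl = 2:2): theoretical n(HCl) = 4.4741 mol, so theoretical mass = 4.4741 × 36.458 = 163.12 g.
At 76.60% yield, actual mass of HCl = 163.12 × 0.7660 = 124.95 g.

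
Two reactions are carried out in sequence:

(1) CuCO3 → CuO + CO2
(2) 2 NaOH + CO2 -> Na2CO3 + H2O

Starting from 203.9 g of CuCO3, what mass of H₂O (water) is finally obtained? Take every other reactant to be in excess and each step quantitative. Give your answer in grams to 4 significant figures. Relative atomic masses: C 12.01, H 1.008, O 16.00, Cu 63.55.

29.73 g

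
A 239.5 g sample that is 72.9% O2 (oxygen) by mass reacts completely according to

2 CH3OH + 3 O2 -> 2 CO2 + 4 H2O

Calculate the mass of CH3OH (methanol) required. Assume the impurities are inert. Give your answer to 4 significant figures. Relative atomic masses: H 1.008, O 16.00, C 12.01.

Mass of pure O2 = 239.5 g × 0.729 = 174.60 g.
M(O2) = 2(16.00) = 32.00 g/mol.
M(CH3OH) = 12.01 + 4(1.008) + 16.00 = 32.042 g/mol.
n(O2) = 174.60 g / 32.00 g/mol = 5.4561 mol.
From the equation the O2:CH3OH mole ratio is 3:2, so n(CH3OH) = 5.4561 × 2/3 = 3.6374 mol.
Mass of CH3OH = 3.6374 mol × 32.042 g/mol = 116.55 g.

116.5 g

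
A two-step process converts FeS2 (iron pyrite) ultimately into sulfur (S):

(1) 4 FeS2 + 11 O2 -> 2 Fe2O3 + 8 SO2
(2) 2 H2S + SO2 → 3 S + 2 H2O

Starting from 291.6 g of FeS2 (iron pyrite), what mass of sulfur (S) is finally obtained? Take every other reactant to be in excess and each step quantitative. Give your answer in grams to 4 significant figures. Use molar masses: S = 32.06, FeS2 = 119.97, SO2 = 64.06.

n(FeS2) = 291.60 / 119.97 = 2.4306 mol.
Step 1 gives a 4:8 ratio of FeS2 to SO2, so n(SO2) = 4.8612 mol.
In step 2 the SO2:S ratio is 1:3, so n(S) = 14.584 mol.
Mass of S = 14.584 × 32.06 = 467.55 g.

467.6 g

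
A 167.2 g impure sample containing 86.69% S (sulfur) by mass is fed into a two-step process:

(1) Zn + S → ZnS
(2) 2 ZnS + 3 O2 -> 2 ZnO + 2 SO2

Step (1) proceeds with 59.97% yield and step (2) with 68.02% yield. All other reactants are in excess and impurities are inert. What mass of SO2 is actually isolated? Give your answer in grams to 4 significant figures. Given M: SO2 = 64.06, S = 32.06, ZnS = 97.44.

Pure S = 167.2 × 0.8669 = 144.95 g.
n(S) = 144.95 / 32.06 = 4.5211 mol.
Step 1 (S:ZnS = 1:1): theoretical n(ZnS) = 4.5211 mol; at 59.97% yield, n(ZnS) = 2.7113 mol.
Step 2 (ZnS:SO2 = 2:2): theoretical n(SO2) = 2.7113 mol, so theoretical mass = 2.7113 × 64.06 = 173.69 g.
At 68.02% yield, actual mass of SO2 = 173.69 × 0.6802 = 118.14 g.

118.1 g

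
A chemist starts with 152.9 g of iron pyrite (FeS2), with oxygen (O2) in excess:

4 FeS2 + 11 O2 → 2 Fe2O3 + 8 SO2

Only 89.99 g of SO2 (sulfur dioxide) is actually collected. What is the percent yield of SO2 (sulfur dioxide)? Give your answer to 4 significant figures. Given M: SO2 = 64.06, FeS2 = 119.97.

n(FeS2) = 152.90 g / 119.97 g/mol = 1.2745 mol.
From the equation the FeS2:SO2 mole ratio is 4:8, so n(SO2) = 1.2745 × 8/4 = 2.5490 mol.
Mass of SO2 = 2.5490 mol × 64.06 g/mol = 163.29 g.
This is the theoretical yield. Percent yield = 89.99 g / 163.29 g × 100% = 55.112%.

55.11 %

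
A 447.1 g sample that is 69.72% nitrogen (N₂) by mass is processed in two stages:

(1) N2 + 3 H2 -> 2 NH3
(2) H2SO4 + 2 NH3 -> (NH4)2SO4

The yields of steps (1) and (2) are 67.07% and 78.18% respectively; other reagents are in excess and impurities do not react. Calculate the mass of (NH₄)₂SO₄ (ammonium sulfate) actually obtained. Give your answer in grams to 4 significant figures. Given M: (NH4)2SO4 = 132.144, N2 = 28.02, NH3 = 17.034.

Pure N2 = 447.1 × 0.6972 = 311.72 g.
n(N2) = 311.72 / 28.02 = 11.125 mol.
Step 1 (N2:NH3 = 1:2): theoretical n(NH3) = 22.250 mol; at 67.07% yield, n(NH3) = 14.923 mol.
Step 2 (NH3:(NH4)2SO4 = 2:1): theoretical n((NH4)2SO4) = 7.4614 mol, so theoretical mass = 7.4614 × 132.144 = 985.98 g.
At 78.18% yield, actual mass of (NH4)2SO4 = 985.98 × 0.7818 = 770.84 g.

770.8 g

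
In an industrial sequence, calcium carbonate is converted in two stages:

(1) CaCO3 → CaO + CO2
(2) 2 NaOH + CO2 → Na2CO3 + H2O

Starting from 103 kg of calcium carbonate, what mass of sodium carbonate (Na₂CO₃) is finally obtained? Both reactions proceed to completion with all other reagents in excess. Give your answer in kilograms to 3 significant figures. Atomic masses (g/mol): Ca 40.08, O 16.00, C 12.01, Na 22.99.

109 kg

M(CaCO3) = 40.08 + 12.01 + 3(16.00) = 100.09 g/mol.
M(Na2CO3) = 2(22.99) + 12.01 + 3(16.00) = 105.99 g/mol.
103 kg = 103000 g.
n(CaCO3) = 103000 / 100.09 = 1029 mol.
Step 1 gives a 1:1 ratio of CaCO3 to CO2, so n(CO2) = 1029 mol.
In step 2 the CO2:Na2CO3 ratio is 1:1, so n(Na2CO3) = 1029 mol.
Mass of Na2CO3 = 1029 × 105.99 = 109100 g = 109 kg.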